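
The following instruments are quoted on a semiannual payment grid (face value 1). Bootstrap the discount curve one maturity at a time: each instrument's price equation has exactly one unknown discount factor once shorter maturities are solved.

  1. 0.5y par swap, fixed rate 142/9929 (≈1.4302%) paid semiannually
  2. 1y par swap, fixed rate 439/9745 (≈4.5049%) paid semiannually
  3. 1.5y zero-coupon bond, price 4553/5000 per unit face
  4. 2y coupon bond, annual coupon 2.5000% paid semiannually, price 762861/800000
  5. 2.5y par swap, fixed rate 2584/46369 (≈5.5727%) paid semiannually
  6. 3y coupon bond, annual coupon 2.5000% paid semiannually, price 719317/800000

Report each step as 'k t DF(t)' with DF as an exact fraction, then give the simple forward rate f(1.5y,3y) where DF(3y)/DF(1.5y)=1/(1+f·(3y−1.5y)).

1 1/2 9929/10000
2 1 9561/10000
3 3/2 4553/5000
4 2 1813/2000
5 5/2 2177/2500
6 3 2077/2500
f(1.5y,3y) = ((4553/5000)/(2077/2500) − 1)/(3/2) = 133/2077 ≈ 6.4035%

step 1 [0.5y] swap r/2=71/9929: DF=(1 − 71/9929·(0))/(1+71/9929) = 9929/10000 ≈ 0.992900
step 2 [1y] swap r/2=439/19490: DF=(1 − 439/19490·(0.992900))/(1+439/19490) = 9561/10000 ≈ 0.956100
step 3 [1.5y] zero: DF = P = 4553/5000 ≈ 0.910600
step 4 [2y] bond c/2=1/80: DF=(762861/800000 − 1/80·(0.992900+0.956100+0.910600))/(1+1/80) = 1813/2000 ≈ 0.906500
step 5 [2.5y] swap r/2=1292/46369: DF=(1 − 1292/46369·(0.992900+0.956100+0.910600+0.906500))/(1+1292/46369) = 2177/2500 ≈ 0.870800
step 6 [3y] bond c/2=1/80: DF=(719317/800000 − 1/80·(0.992900+0.956100+0.910600+0.906500+0.870800))/(1+1/80) = 2077/2500 ≈ 0.830800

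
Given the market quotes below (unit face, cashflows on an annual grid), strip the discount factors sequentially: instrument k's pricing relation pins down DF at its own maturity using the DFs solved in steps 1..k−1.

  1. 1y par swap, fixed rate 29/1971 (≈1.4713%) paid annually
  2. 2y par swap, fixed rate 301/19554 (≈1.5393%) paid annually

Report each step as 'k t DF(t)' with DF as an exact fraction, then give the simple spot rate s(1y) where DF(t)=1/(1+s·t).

step 1 [1y] swap r/1=29/1971: DF=(1 − 29/1971·(0))/(1+29/1971) = 1971/2000 ≈ 0.985500
step 2 [2y] swap r/1=301/19554: DF=(1 − 301/19554·(0.985500))/(1+301/19554) = 9699/10000 ≈ 0.969900

1 1 1971/2000
2 2 9699/10000
s(1y) = (1/(1971/2000) − 1)/(1) = 29/1971 ≈ 1.4713%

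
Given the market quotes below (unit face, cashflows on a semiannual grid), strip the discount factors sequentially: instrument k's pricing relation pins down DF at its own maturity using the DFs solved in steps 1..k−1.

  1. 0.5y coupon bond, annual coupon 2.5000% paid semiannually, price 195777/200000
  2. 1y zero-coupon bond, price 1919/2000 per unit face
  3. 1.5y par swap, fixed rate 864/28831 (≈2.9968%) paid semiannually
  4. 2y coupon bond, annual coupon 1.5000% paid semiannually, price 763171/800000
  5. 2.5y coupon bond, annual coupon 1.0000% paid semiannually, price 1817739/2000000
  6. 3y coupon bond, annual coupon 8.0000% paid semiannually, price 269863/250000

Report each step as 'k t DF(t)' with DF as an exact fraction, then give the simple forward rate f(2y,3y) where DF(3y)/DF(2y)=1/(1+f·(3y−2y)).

step 1 [0.5y] bond c/2=1/80: DF=(195777/200000 − 1/80·(0))/(1+1/80) = 2417/2500 ≈ 0.966800
step 2 [1y] zero: DF = P = 1919/2000 ≈ 0.959500
step 3 [1.5y] swap r/2=432/28831: DF=(1 − 432/28831·(0.966800+0.959500))/(1+432/28831) = 598/625 ≈ 0.956800
step 4 [2y] bond c/2=3/400: DF=(763171/800000 − 3/400·(0.966800+0.959500+0.956800))/(1+3/400) = 4627/5000 ≈ 0.925400
step 5 [2.5y] bond c/2=1/200: DF=(1817739/2000000 − 1/200·(0.966800+0.959500+0.956800+0.925400))/(1+1/200) = 4427/5000 ≈ 0.885400
step 6 [3y] bond c/2=1/25: DF=(269863/250000 − 1/25·(0.966800+0.959500+0.956800+0.925400+0.885400))/(1+1/25) = 4287/5000 ≈ 0.857400

1 1/2 2417/2500
2 1 1919/2000
3 3/2 598/625
4 2 4627/5000
5 5/2 4427/5000
6 3 4287/5000
f(2y,3y) = ((4627/5000)/(4287/5000) − 1)/(1) = 340/4287 ≈ 7.9310%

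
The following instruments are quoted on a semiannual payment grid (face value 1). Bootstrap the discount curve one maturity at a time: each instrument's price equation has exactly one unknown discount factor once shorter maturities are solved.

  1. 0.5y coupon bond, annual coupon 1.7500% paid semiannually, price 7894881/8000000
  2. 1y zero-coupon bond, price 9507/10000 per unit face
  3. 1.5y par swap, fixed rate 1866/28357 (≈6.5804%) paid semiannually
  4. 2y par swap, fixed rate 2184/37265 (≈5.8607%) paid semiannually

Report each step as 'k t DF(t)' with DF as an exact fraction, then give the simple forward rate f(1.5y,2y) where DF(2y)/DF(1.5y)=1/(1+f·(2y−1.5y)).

1 1/2 9783/10000
2 1 9507/10000
3 3/2 9067/10000
4 2 2227/2500
f(1.5y,2y) = ((9067/10000)/(2227/2500) − 1)/(1/2) = 159/4454 ≈ 3.5698%

step 1 [0.5y] bond c/2=7/800: DF=(7894881/8000000 − 7/800·(0))/(1+7/800) = 9783/10000 ≈ 0.978300
step 2 [1y] zero: DF = P = 9507/10000 ≈ 0.950700
step 3 [1.5y] swap r/2=933/28357: DF=(1 − 933/28357·(0.978300+0.950700))/(1+933/28357) = 9067/10000 ≈ 0.906700
step 4 [2y] swap r/2=1092/37265: DF=(1 − 1092/37265·(0.978300+0.950700+0.906700))/(1+1092/37265) = 2227/2500 ≈ 0.890800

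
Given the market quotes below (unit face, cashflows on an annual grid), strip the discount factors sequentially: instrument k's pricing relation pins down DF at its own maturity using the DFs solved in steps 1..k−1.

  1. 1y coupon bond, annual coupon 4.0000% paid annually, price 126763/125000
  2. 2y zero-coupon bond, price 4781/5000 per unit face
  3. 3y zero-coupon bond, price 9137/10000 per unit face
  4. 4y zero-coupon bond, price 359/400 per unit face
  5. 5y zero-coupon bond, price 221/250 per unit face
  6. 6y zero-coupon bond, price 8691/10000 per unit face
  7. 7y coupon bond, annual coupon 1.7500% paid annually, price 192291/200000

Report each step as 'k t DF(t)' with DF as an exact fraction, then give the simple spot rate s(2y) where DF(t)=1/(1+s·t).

step 1 [1y] bond c/1=1/25: DF=(126763/125000 − 1/25·(0))/(1+1/25) = 9751/10000 ≈ 0.975100
step 2 [2y] zero: DF = P = 4781/5000 ≈ 0.956200
step 3 [3y] zero: DF = P = 9137/10000 ≈ 0.913700
step 4 [4y] zero: DF = P = 359/400 ≈ 0.897500
step 5 [5y] zero: DF = P = 221/250 ≈ 0.884000
step 6 [6y] zero: DF = P = 8691/10000 ≈ 0.869100
step 7 [7y] bond c/1=7/400: DF=(192291/200000 − 7/400·(0.975100+0.956200+0.913700+0.897500+0.884000+0.869100))/(1+7/400) = 1063/1250 ≈ 0.850400

1 1 9751/10000
2 2 4781/5000
3 3 9137/10000
4 4 359/400
5 5 221/250
6 6 8691/10000
7 7 1063/1250
s(2y) = (1/(4781/5000) − 1)/(2) = 219/9562 ≈ 2.2903%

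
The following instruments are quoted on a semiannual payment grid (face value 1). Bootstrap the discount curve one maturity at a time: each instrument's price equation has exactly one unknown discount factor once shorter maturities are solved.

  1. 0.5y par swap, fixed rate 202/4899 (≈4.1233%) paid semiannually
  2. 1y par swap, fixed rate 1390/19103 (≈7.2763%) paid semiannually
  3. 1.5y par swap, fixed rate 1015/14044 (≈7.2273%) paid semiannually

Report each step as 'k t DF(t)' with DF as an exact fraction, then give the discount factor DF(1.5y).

step 1 [0.5y] swap r/2=101/4899: DF=(1 − 101/4899·(0))/(1+101/4899) = 4899/5000 ≈ 0.979800
step 2 [1y] swap r/2=695/19103: DF=(1 − 695/19103·(0.979800))/(1+695/19103) = 1861/2000 ≈ 0.930500
step 3 [1.5y] swap r/2=1015/28088: DF=(1 − 1015/28088·(0.979800+0.930500))/(1+1015/28088) = 1797/2000 ≈ 0.898500

1 1/2 4899/5000
2 1 1861/2000
3 3/2 1797/2000
DF(1.5y) = 1797/2000 ≈ 0.898500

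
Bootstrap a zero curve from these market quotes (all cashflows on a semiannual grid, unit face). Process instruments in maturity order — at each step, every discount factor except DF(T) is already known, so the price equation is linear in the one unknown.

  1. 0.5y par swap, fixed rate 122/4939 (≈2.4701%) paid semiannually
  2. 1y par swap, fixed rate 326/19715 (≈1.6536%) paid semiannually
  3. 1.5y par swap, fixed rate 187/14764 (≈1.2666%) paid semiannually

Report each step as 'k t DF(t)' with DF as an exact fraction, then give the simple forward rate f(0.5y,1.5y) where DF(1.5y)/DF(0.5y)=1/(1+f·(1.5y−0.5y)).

1 1/2 4939/5000
2 1 9837/10000
3 3/2 9813/10000
f(0.5y,1.5y) = ((4939/5000)/(9813/10000) − 1)/(1) = 65/9813 ≈ 0.6624%

step 1 [0.5y] swap r/2=61/4939: DF=(1 − 61/4939·(0))/(1+61/4939) = 4939/5000 ≈ 0.987800
step 2 [1y] swap r/2=163/19715: DF=(1 − 163/19715·(0.987800))/(1+163/19715) = 9837/10000 ≈ 0.983700
step 3 [1.5y] swap r/2=187/29528: DF=(1 − 187/29528·(0.987800+0.983700))/(1+187/29528) = 9813/10000 ≈ 0.981300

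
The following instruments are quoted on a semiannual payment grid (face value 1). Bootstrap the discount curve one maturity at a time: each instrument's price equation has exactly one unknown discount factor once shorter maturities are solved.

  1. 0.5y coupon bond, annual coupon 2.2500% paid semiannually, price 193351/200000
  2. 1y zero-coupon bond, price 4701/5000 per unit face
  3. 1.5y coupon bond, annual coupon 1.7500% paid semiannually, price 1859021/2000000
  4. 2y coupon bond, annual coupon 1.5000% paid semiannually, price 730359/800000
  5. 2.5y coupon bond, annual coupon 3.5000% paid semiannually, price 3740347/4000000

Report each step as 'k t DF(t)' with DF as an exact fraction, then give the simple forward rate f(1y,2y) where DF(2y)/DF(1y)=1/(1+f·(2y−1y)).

step 1 [0.5y] bond c/2=9/800: DF=(193351/200000 − 9/800·(0))/(1+9/800) = 239/250 ≈ 0.956000
step 2 [1y] zero: DF = P = 4701/5000 ≈ 0.940200
step 3 [1.5y] bond c/2=7/800: DF=(1859021/2000000 − 7/800·(0.956000+0.940200))/(1+7/800) = 181/200 ≈ 0.905000
step 4 [2y] bond c/2=3/400: DF=(730359/800000 − 3/400·(0.956000+0.940200+0.905000))/(1+3/400) = 8853/10000 ≈ 0.885300
step 5 [2.5y] bond c/2=7/400: DF=(3740347/4000000 − 7/400·(0.956000+0.940200+0.905000+0.885300))/(1+7/400) = 2139/2500 ≈ 0.855600

1 1/2 239/250
2 1 4701/5000
3 3/2 181/200
4 2 8853/10000
5 5/2 2139/2500
f(1y,2y) = ((4701/5000)/(8853/10000) − 1)/(1) = 183/2951 ≈ 6.2013%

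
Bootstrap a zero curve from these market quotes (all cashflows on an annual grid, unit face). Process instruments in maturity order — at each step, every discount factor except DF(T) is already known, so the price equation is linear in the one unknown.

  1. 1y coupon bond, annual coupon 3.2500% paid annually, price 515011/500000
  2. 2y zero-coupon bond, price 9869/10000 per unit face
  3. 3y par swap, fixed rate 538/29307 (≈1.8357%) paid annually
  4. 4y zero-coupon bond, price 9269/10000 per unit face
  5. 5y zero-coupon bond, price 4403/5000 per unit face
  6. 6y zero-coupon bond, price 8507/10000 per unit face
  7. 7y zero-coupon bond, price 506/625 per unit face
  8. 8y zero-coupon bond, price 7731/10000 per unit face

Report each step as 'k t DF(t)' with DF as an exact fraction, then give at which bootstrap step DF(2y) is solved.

1 1 1247/1250
2 2 9869/10000
3 3 4731/5000
4 4 9269/10000
5 5 4403/5000
6 6 8507/10000
7 7 506/625
8 8 7731/10000
DF(2y) is solved at step 2

step 1 [1y] bond c/1=13/400: DF=(515011/500000 − 13/400·(0))/(1+13/400) = 1247/1250 ≈ 0.997600
step 2 [2y] zero: DF = P = 9869/10000 ≈ 0.986900
step 3 [3y] swap r/1=538/29307: DF=(1 − 538/29307·(0.997600+0.986900))/(1+538/29307) = 4731/5000 ≈ 0.946200
step 4 [4y] zero: DF = P = 9269/10000 ≈ 0.926900
step 5 [5y] zero: DF = P = 4403/5000 ≈ 0.880600
step 6 [6y] zero: DF = P = 8507/10000 ≈ 0.850700
step 7 [7y] zero: DF = P = 506/625 ≈ 0.809600
step 8 [8y] zero: DF = P = 7731/10000 ≈ 0.773100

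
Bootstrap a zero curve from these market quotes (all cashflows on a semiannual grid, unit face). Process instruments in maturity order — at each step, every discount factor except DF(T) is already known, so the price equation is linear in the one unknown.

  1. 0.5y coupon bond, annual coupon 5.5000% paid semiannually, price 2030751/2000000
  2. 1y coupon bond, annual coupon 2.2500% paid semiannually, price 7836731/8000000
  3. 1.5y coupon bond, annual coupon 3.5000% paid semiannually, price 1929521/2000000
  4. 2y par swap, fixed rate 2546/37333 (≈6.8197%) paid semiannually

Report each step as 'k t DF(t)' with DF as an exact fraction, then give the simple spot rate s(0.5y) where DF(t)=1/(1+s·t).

step 1 [0.5y] bond c/2=11/400: DF=(2030751/2000000 − 11/400·(0))/(1+11/400) = 4941/5000 ≈ 0.988200
step 2 [1y] bond c/2=9/800: DF=(7836731/8000000 − 9/800·(0.988200))/(1+9/800) = 9577/10000 ≈ 0.957700
step 3 [1.5y] bond c/2=7/400: DF=(1929521/2000000 − 7/400·(0.988200+0.957700))/(1+7/400) = 9147/10000 ≈ 0.914700
step 4 [2y] swap r/2=1273/37333: DF=(1 − 1273/37333·(0.988200+0.957700+0.914700))/(1+1273/37333) = 8727/10000 ≈ 0.872700

1 1/2 4941/5000
2 1 9577/10000
3 3/2 9147/10000
4 2 8727/10000
s(0.5y) = (1/(4941/5000) − 1)/(1/2) = 118/4941 ≈ 2.3882%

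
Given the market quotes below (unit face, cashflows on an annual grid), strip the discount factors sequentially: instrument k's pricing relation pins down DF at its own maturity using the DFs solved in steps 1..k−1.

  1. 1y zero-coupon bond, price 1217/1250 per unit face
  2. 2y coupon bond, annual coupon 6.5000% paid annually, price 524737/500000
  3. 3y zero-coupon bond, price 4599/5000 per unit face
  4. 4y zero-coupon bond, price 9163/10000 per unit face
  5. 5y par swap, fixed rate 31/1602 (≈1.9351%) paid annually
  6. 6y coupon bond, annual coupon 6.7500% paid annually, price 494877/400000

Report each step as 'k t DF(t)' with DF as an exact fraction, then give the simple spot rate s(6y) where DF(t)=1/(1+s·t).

1 1 1217/1250
2 2 463/500
3 3 4599/5000
4 4 9163/10000
5 5 9101/10000
6 6 2163/2500
s(6y) = (1/(2163/2500) − 1)/(6) = 337/12978 ≈ 2.5967%

step 1 [1y] zero: DF = P = 1217/1250 ≈ 0.973600
step 2 [2y] bond c/1=13/200: DF=(524737/500000 − 13/200·(0.973600))/(1+13/200) = 463/500 ≈ 0.926000
step 3 [3y] zero: DF = P = 4599/5000 ≈ 0.919800
step 4 [4y] zero: DF = P = 9163/10000 ≈ 0.916300
step 5 [5y] swap r/1=31/1602: DF=(1 − 31/1602·(0.973600+0.926000+0.919800+0.916300))/(1+31/1602) = 9101/10000 ≈ 0.910100
step 6 [6y] bond c/1=27/400: DF=(494877/400000 − 27/400·(0.973600+0.926000+0.919800+0.916300+0.910100))/(1+27/400) = 2163/2500 ≈ 0.865200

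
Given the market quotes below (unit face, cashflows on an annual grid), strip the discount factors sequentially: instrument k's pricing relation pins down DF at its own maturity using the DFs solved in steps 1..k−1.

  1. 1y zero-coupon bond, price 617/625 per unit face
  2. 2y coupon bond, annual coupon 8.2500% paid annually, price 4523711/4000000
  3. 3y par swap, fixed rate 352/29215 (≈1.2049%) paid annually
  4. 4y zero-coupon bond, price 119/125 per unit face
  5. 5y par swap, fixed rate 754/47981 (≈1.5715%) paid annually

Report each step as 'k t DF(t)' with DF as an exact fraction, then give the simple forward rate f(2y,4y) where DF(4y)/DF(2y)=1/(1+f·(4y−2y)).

1 1 617/625
2 2 1939/2000
3 3 603/625
4 4 119/125
5 5 4623/5000
f(2y,4y) = ((1939/2000)/(119/125) − 1)/(2) = 5/544 ≈ 0.9191%

step 1 [1y] zero: DF = P = 617/625 ≈ 0.987200
step 2 [2y] bond c/1=33/400: DF=(4523711/4000000 − 33/400·(0.987200))/(1+33/400) = 1939/2000 ≈ 0.969500
step 3 [3y] swap r/1=352/29215: DF=(1 − 352/29215·(0.987200+0.969500))/(1+352/29215) = 603/625 ≈ 0.964800
step 4 [4y] zero: DF = P = 119/125 ≈ 0.952000
step 5 [5y] swap r/1=754/47981: DF=(1 − 754/47981·(0.987200+0.969500+0.964800+0.952000))/(1+754/47981) = 4623/5000 ≈ 0.924600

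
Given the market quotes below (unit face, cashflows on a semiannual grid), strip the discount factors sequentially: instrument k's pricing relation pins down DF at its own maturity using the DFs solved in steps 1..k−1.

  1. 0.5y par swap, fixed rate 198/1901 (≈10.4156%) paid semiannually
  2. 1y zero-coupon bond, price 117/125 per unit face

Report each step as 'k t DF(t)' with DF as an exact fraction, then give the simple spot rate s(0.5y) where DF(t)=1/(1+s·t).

1 1/2 1901/2000
2 1 117/125
s(0.5y) = (1/(1901/2000) − 1)/(1/2) = 198/1901 ≈ 10.4156%

step 1 [0.5y] swap r/2=99/1901: DF=(1 − 99/1901·(0))/(1+99/1901) = 1901/2000 ≈ 0.950500
step 2 [1y] zero: DF = P = 117/125 ≈ 0.936000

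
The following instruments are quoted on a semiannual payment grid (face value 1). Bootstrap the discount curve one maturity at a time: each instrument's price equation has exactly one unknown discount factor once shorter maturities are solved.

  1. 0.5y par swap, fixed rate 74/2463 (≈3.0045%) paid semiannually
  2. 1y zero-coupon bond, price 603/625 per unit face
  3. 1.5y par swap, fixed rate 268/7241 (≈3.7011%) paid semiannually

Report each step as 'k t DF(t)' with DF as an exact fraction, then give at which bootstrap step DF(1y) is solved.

1 1/2 2463/2500
2 1 603/625
3 3/2 1183/1250
DF(1y) is solved at step 2

step 1 [0.5y] swap r/2=37/2463: DF=(1 − 37/2463·(0))/(1+37/2463) = 2463/2500 ≈ 0.985200
step 2 [1y] zero: DF = P = 603/625 ≈ 0.964800
step 3 [1.5y] swap r/2=134/7241: DF=(1 − 134/7241·(0.985200+0.964800))/(1+134/7241) = 1183/1250 ≈ 0.946400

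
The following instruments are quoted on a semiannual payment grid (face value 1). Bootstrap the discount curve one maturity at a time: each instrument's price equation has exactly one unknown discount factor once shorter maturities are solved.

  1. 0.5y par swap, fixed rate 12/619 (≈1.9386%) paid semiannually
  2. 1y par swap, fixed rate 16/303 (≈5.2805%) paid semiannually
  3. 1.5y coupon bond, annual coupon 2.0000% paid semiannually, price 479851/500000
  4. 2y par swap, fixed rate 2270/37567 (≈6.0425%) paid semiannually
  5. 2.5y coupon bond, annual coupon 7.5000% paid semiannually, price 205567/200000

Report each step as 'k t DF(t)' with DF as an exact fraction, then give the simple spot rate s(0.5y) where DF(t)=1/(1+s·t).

step 1 [0.5y] swap r/2=6/619: DF=(1 − 6/619·(0))/(1+6/619) = 619/625 ≈ 0.990400
step 2 [1y] swap r/2=8/303: DF=(1 − 8/303·(0.990400))/(1+8/303) = 593/625 ≈ 0.948800
step 3 [1.5y] bond c/2=1/100: DF=(479851/500000 − 1/100·(0.990400+0.948800))/(1+1/100) = 931/1000 ≈ 0.931000
step 4 [2y] swap r/2=1135/37567: DF=(1 − 1135/37567·(0.990400+0.948800+0.931000))/(1+1135/37567) = 1773/2000 ≈ 0.886500
step 5 [2.5y] bond c/2=3/80: DF=(205567/200000 − 3/80·(0.990400+0.948800+0.931000+0.886500))/(1+3/80) = 8549/10000 ≈ 0.854900

1 1/2 619/625
2 1 593/625
3 3/2 931/1000
4 2 1773/2000
5 5/2 8549/10000
s(0.5y) = (1/(619/625) − 1)/(1/2) = 12/619 ≈ 1.9386%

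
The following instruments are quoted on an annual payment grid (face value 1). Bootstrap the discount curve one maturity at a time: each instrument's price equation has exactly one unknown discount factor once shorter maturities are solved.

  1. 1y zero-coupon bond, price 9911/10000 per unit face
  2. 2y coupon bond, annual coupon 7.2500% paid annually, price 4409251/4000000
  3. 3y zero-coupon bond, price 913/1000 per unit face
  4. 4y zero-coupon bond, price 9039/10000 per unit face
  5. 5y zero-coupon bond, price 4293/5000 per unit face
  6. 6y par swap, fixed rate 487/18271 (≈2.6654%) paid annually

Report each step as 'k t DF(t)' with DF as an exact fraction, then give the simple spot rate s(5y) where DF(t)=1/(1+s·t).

1 1 9911/10000
2 2 1201/1250
3 3 913/1000
4 4 9039/10000
5 5 4293/5000
6 6 8539/10000
s(5y) = (1/(4293/5000) − 1)/(5) = 707/21465 ≈ 3.2937%

step 1 [1y] zero: DF = P = 9911/10000 ≈ 0.991100
step 2 [2y] bond c/1=29/400: DF=(4409251/4000000 − 29/400·(0.991100))/(1+29/400) = 1201/1250 ≈ 0.960800
step 3 [3y] zero: DF = P = 913/1000 ≈ 0.913000
step 4 [4y] zero: DF = P = 9039/10000 ≈ 0.903900
step 5 [5y] zero: DF = P = 4293/5000 ≈ 0.858600
step 6 [6y] swap r/1=487/18271: DF=(1 − 487/18271·(0.991100+0.960800+0.913000+0.903900+0.858600))/(1+487/18271) = 8539/10000 ≈ 0.853900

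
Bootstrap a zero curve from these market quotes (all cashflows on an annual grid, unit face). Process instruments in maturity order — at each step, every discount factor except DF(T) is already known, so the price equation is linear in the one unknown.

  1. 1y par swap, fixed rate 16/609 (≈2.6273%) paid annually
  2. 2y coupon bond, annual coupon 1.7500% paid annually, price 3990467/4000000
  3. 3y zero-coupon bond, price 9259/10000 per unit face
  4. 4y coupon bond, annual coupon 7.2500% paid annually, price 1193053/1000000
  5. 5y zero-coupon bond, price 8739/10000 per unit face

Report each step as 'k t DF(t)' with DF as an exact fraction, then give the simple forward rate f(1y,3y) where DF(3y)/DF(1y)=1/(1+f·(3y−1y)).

step 1 [1y] swap r/1=16/609: DF=(1 − 16/609·(0))/(1+16/609) = 609/625 ≈ 0.974400
step 2 [2y] bond c/1=7/400: DF=(3990467/4000000 − 7/400·(0.974400))/(1+7/400) = 9637/10000 ≈ 0.963700
step 3 [3y] zero: DF = P = 9259/10000 ≈ 0.925900
step 4 [4y] bond c/1=29/400: DF=(1193053/1000000 − 29/400·(0.974400+0.963700+0.925900))/(1+29/400) = 2297/2500 ≈ 0.918800
step 5 [5y] zero: DF = P = 8739/10000 ≈ 0.873900

1 1 609/625
2 2 9637/10000
3 3 9259/10000
4 4 2297/2500
5 5 8739/10000
f(1y,3y) = ((609/625)/(9259/10000) − 1)/(2) = 485/18518 ≈ 2.6191%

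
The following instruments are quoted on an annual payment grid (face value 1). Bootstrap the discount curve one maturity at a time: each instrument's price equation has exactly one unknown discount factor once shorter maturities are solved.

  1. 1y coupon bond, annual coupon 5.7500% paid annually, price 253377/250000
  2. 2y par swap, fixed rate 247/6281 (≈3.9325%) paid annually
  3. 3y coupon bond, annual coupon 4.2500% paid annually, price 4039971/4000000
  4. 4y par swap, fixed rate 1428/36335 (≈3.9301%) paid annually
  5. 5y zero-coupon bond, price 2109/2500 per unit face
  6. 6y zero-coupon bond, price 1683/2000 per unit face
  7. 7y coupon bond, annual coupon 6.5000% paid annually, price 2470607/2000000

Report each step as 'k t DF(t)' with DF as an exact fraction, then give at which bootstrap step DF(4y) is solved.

step 1 [1y] bond c/1=23/400: DF=(253377/250000 − 23/400·(0))/(1+23/400) = 599/625 ≈ 0.958400
step 2 [2y] swap r/1=247/6281: DF=(1 − 247/6281·(0.958400))/(1+247/6281) = 9259/10000 ≈ 0.925900
step 3 [3y] bond c/1=17/400: DF=(4039971/4000000 − 17/400·(0.958400+0.925900))/(1+17/400) = 223/250 ≈ 0.892000
step 4 [4y] swap r/1=1428/36335: DF=(1 − 1428/36335·(0.958400+0.925900+0.892000))/(1+1428/36335) = 2143/2500 ≈ 0.857200
step 5 [5y] zero: DF = P = 2109/2500 ≈ 0.843600
step 6 [6y] zero: DF = P = 1683/2000 ≈ 0.841500
step 7 [7y] bond c/1=13/200: DF=(2470607/2000000 − 13/200·(0.958400+0.925900+0.892000+0.857200+0.843600+0.841500))/(1+13/200) = 8353/10000 ≈ 0.835300

1 1 599/625
2 2 9259/10000
3 3 223/250
4 4 2143/2500
5 5 2109/2500
6 6 1683/2000
7 7 8353/10000
DF(4y) is solved at step 4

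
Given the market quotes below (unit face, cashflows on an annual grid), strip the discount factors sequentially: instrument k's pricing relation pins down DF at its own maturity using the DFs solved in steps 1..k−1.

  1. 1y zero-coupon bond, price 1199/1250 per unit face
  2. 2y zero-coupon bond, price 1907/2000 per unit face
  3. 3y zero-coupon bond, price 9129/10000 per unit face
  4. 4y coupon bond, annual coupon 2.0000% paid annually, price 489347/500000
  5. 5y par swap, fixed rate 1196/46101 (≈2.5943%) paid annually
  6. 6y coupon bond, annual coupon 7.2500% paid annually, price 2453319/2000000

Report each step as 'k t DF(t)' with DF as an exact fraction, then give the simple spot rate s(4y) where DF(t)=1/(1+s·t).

1 1 1199/1250
2 2 1907/2000
3 3 9129/10000
4 4 9041/10000
5 5 2201/2500
6 6 8321/10000
s(4y) = (1/(9041/10000) − 1)/(4) = 959/36164 ≈ 2.6518%

step 1 [1y] zero: DF = P = 1199/1250 ≈ 0.959200
step 2 [2y] zero: DF = P = 1907/2000 ≈ 0.953500
step 3 [3y] zero: DF = P = 9129/10000 ≈ 0.912900
step 4 [4y] bond c/1=1/50: DF=(489347/500000 − 1/50·(0.959200+0.953500+0.912900))/(1+1/50) = 9041/10000 ≈ 0.904100
step 5 [5y] swap r/1=1196/46101: DF=(1 − 1196/46101·(0.959200+0.953500+0.912900+0.904100))/(1+1196/46101) = 2201/2500 ≈ 0.880400
step 6 [6y] bond c/1=29/400: DF=(2453319/2000000 − 29/400·(0.959200+0.953500+0.912900+0.904100+0.880400))/(1+29/400) = 8321/10000 ≈ 0.832100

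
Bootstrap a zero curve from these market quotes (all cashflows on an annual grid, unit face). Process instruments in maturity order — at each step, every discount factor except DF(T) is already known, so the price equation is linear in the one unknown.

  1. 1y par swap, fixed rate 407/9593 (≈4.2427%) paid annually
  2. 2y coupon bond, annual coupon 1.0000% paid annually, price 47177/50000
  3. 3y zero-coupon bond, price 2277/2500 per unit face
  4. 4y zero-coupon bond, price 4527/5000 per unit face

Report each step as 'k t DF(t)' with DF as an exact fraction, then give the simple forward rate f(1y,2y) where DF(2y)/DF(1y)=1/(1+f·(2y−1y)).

1 1 9593/10000
2 2 9247/10000
3 3 2277/2500
4 4 4527/5000
f(1y,2y) = ((9593/10000)/(9247/10000) − 1)/(1) = 346/9247 ≈ 3.7418%

step 1 [1y] swap r/1=407/9593: DF=(1 − 407/9593·(0))/(1+407/9593) = 9593/10000 ≈ 0.959300
step 2 [2y] bond c/1=1/100: DF=(47177/50000 − 1/100·(0.959300))/(1+1/100) = 9247/10000 ≈ 0.924700
step 3 [3y] zero: DF = P = 2277/2500 ≈ 0.910800
step 4 [4y] zero: DF = P = 4527/5000 ≈ 0.905400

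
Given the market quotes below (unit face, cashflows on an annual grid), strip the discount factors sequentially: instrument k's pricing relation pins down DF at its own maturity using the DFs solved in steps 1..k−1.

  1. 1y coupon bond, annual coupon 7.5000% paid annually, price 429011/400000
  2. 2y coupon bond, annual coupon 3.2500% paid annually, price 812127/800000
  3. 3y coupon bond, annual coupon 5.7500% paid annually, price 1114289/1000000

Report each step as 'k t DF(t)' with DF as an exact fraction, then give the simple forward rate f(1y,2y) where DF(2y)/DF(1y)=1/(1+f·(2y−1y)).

1 1 9977/10000
2 2 4759/5000
3 3 9477/10000
f(1y,2y) = ((9977/10000)/(4759/5000) − 1)/(1) = 459/9518 ≈ 4.8224%

step 1 [1y] bond c/1=3/40: DF=(429011/400000 − 3/40·(0))/(1+3/40) = 9977/10000 ≈ 0.997700
step 2 [2y] bond c/1=13/400: DF=(812127/800000 − 13/400·(0.997700))/(1+13/400) = 4759/5000 ≈ 0.951800
step 3 [3y] bond c/1=23/400: DF=(1114289/1000000 − 23/400·(0.997700+0.951800))/(1+23/400) = 9477/10000 ≈ 0.947700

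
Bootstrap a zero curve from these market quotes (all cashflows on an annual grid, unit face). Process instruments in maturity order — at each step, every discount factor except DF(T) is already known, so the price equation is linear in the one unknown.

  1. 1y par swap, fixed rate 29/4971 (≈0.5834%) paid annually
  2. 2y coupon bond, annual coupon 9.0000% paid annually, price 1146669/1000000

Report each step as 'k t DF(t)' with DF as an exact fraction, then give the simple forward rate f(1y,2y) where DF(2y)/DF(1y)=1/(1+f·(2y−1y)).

step 1 [1y] swap r/1=29/4971: DF=(1 − 29/4971·(0))/(1+29/4971) = 4971/5000 ≈ 0.994200
step 2 [2y] bond c/1=9/100: DF=(1146669/1000000 − 9/100·(0.994200))/(1+9/100) = 9699/10000 ≈ 0.969900

1 1 4971/5000
2 2 9699/10000
f(1y,2y) = ((4971/5000)/(9699/10000) − 1)/(1) = 81/3233 ≈ 2.5054%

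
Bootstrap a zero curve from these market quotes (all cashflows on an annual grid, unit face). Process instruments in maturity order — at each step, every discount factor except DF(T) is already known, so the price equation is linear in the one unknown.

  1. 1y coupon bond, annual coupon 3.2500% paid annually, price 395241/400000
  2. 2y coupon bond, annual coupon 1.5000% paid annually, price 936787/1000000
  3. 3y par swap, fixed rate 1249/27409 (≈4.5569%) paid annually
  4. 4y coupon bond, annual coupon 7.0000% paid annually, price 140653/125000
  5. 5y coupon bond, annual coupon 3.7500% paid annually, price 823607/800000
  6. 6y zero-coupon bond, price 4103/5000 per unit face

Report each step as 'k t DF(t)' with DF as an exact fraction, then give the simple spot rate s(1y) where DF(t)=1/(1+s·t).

step 1 [1y] bond c/1=13/400: DF=(395241/400000 − 13/400·(0))/(1+13/400) = 957/1000 ≈ 0.957000
step 2 [2y] bond c/1=3/200: DF=(936787/1000000 − 3/200·(0.957000))/(1+3/200) = 568/625 ≈ 0.908800
step 3 [3y] swap r/1=1249/27409: DF=(1 − 1249/27409·(0.957000+0.908800))/(1+1249/27409) = 8751/10000 ≈ 0.875100
step 4 [4y] bond c/1=7/100: DF=(140653/125000 − 7/100·(0.957000+0.908800+0.875100))/(1+7/100) = 8723/10000 ≈ 0.872300
step 5 [5y] bond c/1=3/80: DF=(823607/800000 − 3/80·(0.957000+0.908800+0.875100+0.872300))/(1+3/80) = 8617/10000 ≈ 0.861700
step 6 [6y] zero: DF = P = 4103/5000 ≈ 0.820600

1 1 957/1000
2 2 568/625
3 3 8751/10000
4 4 8723/10000
5 5 8617/10000
6 6 4103/5000
s(1y) = (1/(957/1000) − 1)/(1) = 43/957 ≈ 4.4932%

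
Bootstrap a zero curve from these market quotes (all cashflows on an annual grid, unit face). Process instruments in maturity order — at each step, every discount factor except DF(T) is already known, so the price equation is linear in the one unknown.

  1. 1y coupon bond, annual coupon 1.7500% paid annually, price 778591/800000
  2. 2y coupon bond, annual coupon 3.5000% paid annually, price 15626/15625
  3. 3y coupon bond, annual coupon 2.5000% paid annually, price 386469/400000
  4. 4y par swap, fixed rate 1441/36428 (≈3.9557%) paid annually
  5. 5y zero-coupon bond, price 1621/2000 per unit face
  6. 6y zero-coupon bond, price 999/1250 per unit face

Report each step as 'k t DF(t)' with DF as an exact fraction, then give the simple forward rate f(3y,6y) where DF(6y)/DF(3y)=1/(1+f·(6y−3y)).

step 1 [1y] bond c/1=7/400: DF=(778591/800000 − 7/400·(0))/(1+7/400) = 1913/2000 ≈ 0.956500
step 2 [2y] bond c/1=7/200: DF=(15626/15625 − 7/200·(0.956500))/(1+7/200) = 9339/10000 ≈ 0.933900
step 3 [3y] bond c/1=1/40: DF=(386469/400000 − 1/40·(0.956500+0.933900))/(1+1/40) = 1793/2000 ≈ 0.896500
step 4 [4y] swap r/1=1441/36428: DF=(1 − 1441/36428·(0.956500+0.933900+0.896500))/(1+1441/36428) = 8559/10000 ≈ 0.855900
step 5 [5y] zero: DF = P = 1621/2000 ≈ 0.810500
step 6 [6y] zero: DF = P = 999/1250 ≈ 0.799200

1 1 1913/2000
2 2 9339/10000
3 3 1793/2000
4 4 8559/10000
5 5 1621/2000
6 6 999/1250
f(3y,6y) = ((1793/2000)/(999/1250) − 1)/(3) = 973/23976 ≈ 4.0582%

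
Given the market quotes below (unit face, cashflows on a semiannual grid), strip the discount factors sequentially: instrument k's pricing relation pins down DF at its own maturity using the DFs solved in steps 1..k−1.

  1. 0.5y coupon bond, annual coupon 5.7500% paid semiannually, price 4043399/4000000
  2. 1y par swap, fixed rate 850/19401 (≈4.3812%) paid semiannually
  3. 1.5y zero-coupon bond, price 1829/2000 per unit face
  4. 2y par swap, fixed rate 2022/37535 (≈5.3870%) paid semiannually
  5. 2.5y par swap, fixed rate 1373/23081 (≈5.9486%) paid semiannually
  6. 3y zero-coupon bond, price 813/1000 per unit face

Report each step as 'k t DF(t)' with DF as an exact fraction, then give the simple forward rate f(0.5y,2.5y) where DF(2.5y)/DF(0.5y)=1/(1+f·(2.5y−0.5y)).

step 1 [0.5y] bond c/2=23/800: DF=(4043399/4000000 − 23/800·(0))/(1+23/800) = 4913/5000 ≈ 0.982600
step 2 [1y] swap r/2=425/19401: DF=(1 − 425/19401·(0.982600))/(1+425/19401) = 383/400 ≈ 0.957500
step 3 [1.5y] zero: DF = P = 1829/2000 ≈ 0.914500
step 4 [2y] swap r/2=1011/37535: DF=(1 − 1011/37535·(0.982600+0.957500+0.914500))/(1+1011/37535) = 8989/10000 ≈ 0.898900
step 5 [2.5y] swap r/2=1373/46162: DF=(1 − 1373/46162·(0.982600+0.957500+0.914500+0.898900))/(1+1373/46162) = 8627/10000 ≈ 0.862700
step 6 [3y] zero: DF = P = 813/1000 ≈ 0.813000

1 1/2 4913/5000
2 1 383/400
3 3/2 1829/2000
4 2 8989/10000
5 5/2 8627/10000
6 3 813/1000
f(0.5y,2.5y) = ((4913/5000)/(8627/10000) − 1)/(2) = 1199/17254 ≈ 6.9491%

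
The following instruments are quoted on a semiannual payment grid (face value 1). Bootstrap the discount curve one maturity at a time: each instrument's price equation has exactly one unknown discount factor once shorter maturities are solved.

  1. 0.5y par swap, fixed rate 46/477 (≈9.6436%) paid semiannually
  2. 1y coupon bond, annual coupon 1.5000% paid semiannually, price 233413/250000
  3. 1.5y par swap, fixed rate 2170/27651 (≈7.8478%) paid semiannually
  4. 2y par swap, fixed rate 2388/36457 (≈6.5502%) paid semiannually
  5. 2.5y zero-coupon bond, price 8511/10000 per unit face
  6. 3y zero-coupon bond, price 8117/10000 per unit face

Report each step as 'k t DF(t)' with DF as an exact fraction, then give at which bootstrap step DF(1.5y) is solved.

1 1/2 477/500
2 1 2299/2500
3 3/2 1783/2000
4 2 4403/5000
5 5/2 8511/10000
6 3 8117/10000
DF(1.5y) is solved at step 3

step 1 [0.5y] swap r/2=23/477: DF=(1 − 23/477·(0))/(1+23/477) = 477/500 ≈ 0.954000
step 2 [1y] bond c/2=3/400: DF=(233413/250000 − 3/400·(0.954000))/(1+3/400) = 2299/2500 ≈ 0.919600
step 3 [1.5y] swap r/2=1085/27651: DF=(1 − 1085/27651·(0.954000+0.919600))/(1+1085/27651) = 1783/2000 ≈ 0.891500
step 4 [2y] swap r/2=1194/36457: DF=(1 − 1194/36457·(0.954000+0.919600+0.891500))/(1+1194/36457) = 4403/5000 ≈ 0.880600
step 5 [2.5y] zero: DF = P = 8511/10000 ≈ 0.851100
step 6 [3y] zero: DF = P = 8117/10000 ≈ 0.811700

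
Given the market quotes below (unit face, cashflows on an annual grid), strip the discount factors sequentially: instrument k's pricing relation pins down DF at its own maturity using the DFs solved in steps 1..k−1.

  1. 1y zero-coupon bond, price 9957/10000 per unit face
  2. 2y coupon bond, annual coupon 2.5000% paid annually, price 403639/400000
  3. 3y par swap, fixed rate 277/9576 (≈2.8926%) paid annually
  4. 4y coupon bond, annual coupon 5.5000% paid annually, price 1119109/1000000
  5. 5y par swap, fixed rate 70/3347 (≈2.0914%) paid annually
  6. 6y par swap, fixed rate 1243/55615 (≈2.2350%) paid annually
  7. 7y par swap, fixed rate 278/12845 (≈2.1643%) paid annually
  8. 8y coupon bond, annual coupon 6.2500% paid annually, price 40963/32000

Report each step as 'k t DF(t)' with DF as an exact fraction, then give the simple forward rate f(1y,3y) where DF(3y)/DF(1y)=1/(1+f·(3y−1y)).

step 1 [1y] zero: DF = P = 9957/10000 ≈ 0.995700
step 2 [2y] bond c/1=1/40: DF=(403639/400000 − 1/40·(0.995700))/(1+1/40) = 4801/5000 ≈ 0.960200
step 3 [3y] swap r/1=277/9576: DF=(1 − 277/9576·(0.995700+0.960200))/(1+277/9576) = 9169/10000 ≈ 0.916900
step 4 [4y] bond c/1=11/200: DF=(1119109/1000000 − 11/200·(0.995700+0.960200+0.916900))/(1+11/200) = 911/1000 ≈ 0.911000
step 5 [5y] swap r/1=70/3347: DF=(1 − 70/3347·(0.995700+0.960200+0.916900+0.911000))/(1+70/3347) = 451/500 ≈ 0.902000
step 6 [6y] swap r/1=1243/55615: DF=(1 − 1243/55615·(0.995700+0.960200+0.916900+0.911000+0.902000))/(1+1243/55615) = 8757/10000 ≈ 0.875700
step 7 [7y] swap r/1=278/12845: DF=(1 − 278/12845·(0.995700+0.960200+0.916900+0.911000+0.902000+0.875700))/(1+278/12845) = 861/1000 ≈ 0.861000
step 8 [8y] bond c/1=1/16: DF=(40963/32000 − 1/16·(0.995700+0.960200+0.916900+0.911000+0.902000+0.875700+0.861000))/(1+1/16) = 827/1000 ≈ 0.827000

1 1 9957/10000
2 2 4801/5000
3 3 9169/10000
4 4 911/1000
5 5 451/500
6 6 8757/10000
7 7 861/1000
8 8 827/1000
f(1y,3y) = ((9957/10000)/(9169/10000) − 1)/(2) = 394/9169 ≈ 4.2971%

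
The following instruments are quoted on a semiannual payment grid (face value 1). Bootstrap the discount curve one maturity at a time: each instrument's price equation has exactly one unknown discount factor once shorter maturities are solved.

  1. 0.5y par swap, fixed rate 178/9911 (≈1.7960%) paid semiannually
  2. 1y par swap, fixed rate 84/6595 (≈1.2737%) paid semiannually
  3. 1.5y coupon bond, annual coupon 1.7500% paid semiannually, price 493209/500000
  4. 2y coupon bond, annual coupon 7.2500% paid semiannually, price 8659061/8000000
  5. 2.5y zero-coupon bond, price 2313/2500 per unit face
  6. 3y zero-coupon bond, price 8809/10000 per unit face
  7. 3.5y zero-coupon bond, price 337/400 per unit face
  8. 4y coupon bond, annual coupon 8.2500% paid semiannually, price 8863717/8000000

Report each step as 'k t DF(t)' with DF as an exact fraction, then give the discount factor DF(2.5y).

1 1/2 9911/10000
2 1 4937/5000
3 3/2 9607/10000
4 2 9417/10000
5 5/2 2313/2500
6 3 8809/10000
7 7/2 337/400
8 4 4027/5000
DF(2.5y) = 2313/2500 ≈ 0.925200

step 1 [0.5y] swap r/2=89/9911: DF=(1 − 89/9911·(0))/(1+89/9911) = 9911/10000 ≈ 0.991100
step 2 [1y] swap r/2=42/6595: DF=(1 − 42/6595·(0.991100))/(1+42/6595) = 4937/5000 ≈ 0.987400
step 3 [1.5y] bond c/2=7/800: DF=(493209/500000 − 7/800·(0.991100+0.987400))/(1+7/800) = 9607/10000 ≈ 0.960700
step 4 [2y] bond c/2=29/800: DF=(8659061/8000000 − 29/800·(0.991100+0.987400+0.960700))/(1+29/800) = 9417/10000 ≈ 0.941700
step 5 [2.5y] zero: DF = P = 2313/2500 ≈ 0.925200
step 6 [3y] zero: DF = P = 8809/10000 ≈ 0.880900
step 7 [3.5y] zero: DF = P = 337/400 ≈ 0.842500
step 8 [4y] bond c/2=33/800: DF=(8863717/8000000 − 33/800·(0.991100+0.987400+0.960700+0.941700+0.925200+0.880900+0.842500))/(1+33/800) = 4027/5000 ≈ 0.805400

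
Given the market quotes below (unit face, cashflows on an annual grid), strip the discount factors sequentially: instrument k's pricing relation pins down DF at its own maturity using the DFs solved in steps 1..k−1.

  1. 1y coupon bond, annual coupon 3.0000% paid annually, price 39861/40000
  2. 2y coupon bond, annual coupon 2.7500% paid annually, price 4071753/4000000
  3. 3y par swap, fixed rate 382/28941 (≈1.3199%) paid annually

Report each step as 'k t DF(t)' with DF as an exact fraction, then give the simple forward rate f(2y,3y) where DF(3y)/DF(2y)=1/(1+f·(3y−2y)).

step 1 [1y] bond c/1=3/100: DF=(39861/40000 − 3/100·(0))/(1+3/100) = 387/400 ≈ 0.967500
step 2 [2y] bond c/1=11/400: DF=(4071753/4000000 − 11/400·(0.967500))/(1+11/400) = 603/625 ≈ 0.964800
step 3 [3y] swap r/1=382/28941: DF=(1 − 382/28941·(0.967500+0.964800))/(1+382/28941) = 4809/5000 ≈ 0.961800

1 1 387/400
2 2 603/625
3 3 4809/5000
f(2y,3y) = ((603/625)/(4809/5000) − 1)/(1) = 5/1603 ≈ 0.3119%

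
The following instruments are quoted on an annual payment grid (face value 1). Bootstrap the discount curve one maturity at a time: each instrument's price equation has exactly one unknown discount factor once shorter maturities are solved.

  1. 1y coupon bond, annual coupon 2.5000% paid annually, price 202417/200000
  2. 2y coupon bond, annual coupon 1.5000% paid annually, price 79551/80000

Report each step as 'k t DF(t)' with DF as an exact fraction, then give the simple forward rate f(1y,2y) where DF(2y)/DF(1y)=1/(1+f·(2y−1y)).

1 1 4937/5000
2 2 9651/10000
f(1y,2y) = ((4937/5000)/(9651/10000) − 1)/(1) = 223/9651 ≈ 2.3106%

step 1 [1y] bond c/1=1/40: DF=(202417/200000 − 1/40·(0))/(1+1/40) = 4937/5000 ≈ 0.987400
step 2 [2y] bond c/1=3/200: DF=(79551/80000 − 3/200·(0.987400))/(1+3/200) = 9651/10000 ≈ 0.965100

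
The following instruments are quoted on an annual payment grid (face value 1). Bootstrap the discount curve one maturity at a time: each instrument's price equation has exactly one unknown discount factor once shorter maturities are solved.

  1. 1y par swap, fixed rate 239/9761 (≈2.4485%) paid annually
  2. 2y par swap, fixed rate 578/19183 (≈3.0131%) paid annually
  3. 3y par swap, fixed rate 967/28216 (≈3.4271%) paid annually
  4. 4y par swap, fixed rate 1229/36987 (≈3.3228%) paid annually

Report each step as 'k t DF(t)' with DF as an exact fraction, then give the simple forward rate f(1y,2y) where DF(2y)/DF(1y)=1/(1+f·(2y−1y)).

1 1 9761/10000
2 2 4711/5000
3 3 9033/10000
4 4 8771/10000
f(1y,2y) = ((9761/10000)/(4711/5000) − 1)/(1) = 339/9422 ≈ 3.5980%

step 1 [1y] swap r/1=239/9761: DF=(1 − 239/9761·(0))/(1+239/9761) = 9761/10000 ≈ 0.976100
step 2 [2y] swap r/1=578/19183: DF=(1 − 578/19183·(0.976100))/(1+578/19183) = 4711/5000 ≈ 0.942200
step 3 [3y] swap r/1=967/28216: DF=(1 − 967/28216·(0.976100+0.942200))/(1+967/28216) = 9033/10000 ≈ 0.903300
step 4 [4y] swap r/1=1229/36987: DF=(1 − 1229/36987·(0.976100+0.942200+0.903300))/(1+1229/36987) = 8771/10000 ≈ 0.877100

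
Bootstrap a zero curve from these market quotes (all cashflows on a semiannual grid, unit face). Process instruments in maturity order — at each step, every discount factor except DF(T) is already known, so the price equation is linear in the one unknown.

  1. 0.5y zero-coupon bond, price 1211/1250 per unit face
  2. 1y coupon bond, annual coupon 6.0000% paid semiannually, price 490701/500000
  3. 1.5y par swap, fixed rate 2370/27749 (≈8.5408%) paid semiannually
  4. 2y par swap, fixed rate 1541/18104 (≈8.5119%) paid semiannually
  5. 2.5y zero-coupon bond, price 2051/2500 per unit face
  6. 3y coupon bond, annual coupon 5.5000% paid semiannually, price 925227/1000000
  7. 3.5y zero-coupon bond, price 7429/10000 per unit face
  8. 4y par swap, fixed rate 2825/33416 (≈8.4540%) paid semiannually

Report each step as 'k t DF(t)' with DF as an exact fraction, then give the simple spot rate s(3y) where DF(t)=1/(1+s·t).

1 1/2 1211/1250
2 1 4623/5000
3 3/2 1763/2000
4 2 8459/10000
5 5/2 2051/2500
6 3 977/1250
7 7/2 7429/10000
8 4 287/400
s(3y) = (1/(977/1250) − 1)/(3) = 91/977 ≈ 9.3142%

step 1 [0.5y] zero: DF = P = 1211/1250 ≈ 0.968800
step 2 [1y] bond c/2=3/100: DF=(490701/500000 − 3/100·(0.968800))/(1+3/100) = 4623/5000 ≈ 0.924600
step 3 [1.5y] swap r/2=1185/27749: DF=(1 − 1185/27749·(0.968800+0.924600))/(1+1185/27749) = 1763/2000 ≈ 0.881500
step 4 [2y] swap r/2=1541/36208: DF=(1 − 1541/36208·(0.968800+0.924600+0.881500))/(1+1541/36208) = 8459/10000 ≈ 0.845900
step 5 [2.5y] zero: DF = P = 2051/2500 ≈ 0.820400
step 6 [3y] bond c/2=11/400: DF=(925227/1000000 − 11/400·(0.968800+0.924600+0.881500+0.845900+0.820400))/(1+11/400) = 977/1250 ≈ 0.781600
step 7 [3.5y] zero: DF = P = 7429/10000 ≈ 0.742900
step 8 [4y] swap r/2=2825/66832: DF=(1 − 2825/66832·(0.968800+0.924600+0.881500+0.845900+0.820400+0.781600+0.742900))/(1+2825/66832) = 287/400 ≈ 0.717500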